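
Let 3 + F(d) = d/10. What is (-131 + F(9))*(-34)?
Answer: 22627/5 ≈ 4525.4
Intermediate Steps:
F(d) = -3 + d/10
(-131 + F(9))*(-34) = (-131 + (-3 + (1/10)*9))*(-34) = (-131 + (-3 + 9/10))*(-34) = (-131 - 21/10)*(-34) = -1331/10*(-34) = 22627/5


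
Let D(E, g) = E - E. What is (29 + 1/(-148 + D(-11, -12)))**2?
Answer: 18412681/21904 ≈ 840.61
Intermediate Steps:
D(E, g) = 0
(29 + 1/(-148 + D(-11, -12)))**2 = (29 + 1/(-148 + 0))**2 = (29 + 1/(-148))**2 = (29 - 1/148)**2 = (4291/148)**2 = 18412681/21904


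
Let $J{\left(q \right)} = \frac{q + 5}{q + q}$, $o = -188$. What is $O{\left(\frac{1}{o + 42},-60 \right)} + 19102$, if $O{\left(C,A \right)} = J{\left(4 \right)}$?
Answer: $\frac{152825}{8} \approx 19103.0$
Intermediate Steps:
$J{\left(q \right)} = \frac{5 + q}{2 q}$
$O{\left(C,A \right)} = \frac{9}{8}$ ($O{\left(C,A \right)} = \frac{5 + 4}{2 \cdot 4} = \frac{1}{2} \cdot \frac{1}{4} \cdot 9 = \frac{9}{8}$)
$O{\left(\frac{1}{o + 42},-60 \right)} + 19102 = \frac{9}{8} + 19102 = \frac{152825}{8}$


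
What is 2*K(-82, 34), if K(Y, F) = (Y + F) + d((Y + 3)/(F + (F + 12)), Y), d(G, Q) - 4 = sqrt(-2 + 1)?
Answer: -88 + 2*I ≈ -88.0 + 2.0*I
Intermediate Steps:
d(G, Q) = 4 + I (d(G, Q) = 4 + sqrt(-2 + 1) = 4 + sqrt(-1) = 4 + I)
K(Y, F) = 4 + I + F + Y (K(Y, F) = (Y + F) + (4 + I) = (F + Y) + (4 + I) = 4 + I + F + Y)
2*K(-82, 34) = 2*(4 + I + 34 - 82) = 2*(-44 + I) = -88 + 2*I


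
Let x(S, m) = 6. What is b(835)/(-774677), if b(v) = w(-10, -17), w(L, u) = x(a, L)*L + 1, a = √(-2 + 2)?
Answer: 59/774677 ≈ 7.6161e-5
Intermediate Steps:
a = 0 (a = √0 = 0)
w(L, u) = 1 + 6*L (w(L, u) = 6*L + 1 = 1 + 6*L)
b(v) = -59 (b(v) = 1 + 6*(-10) = 1 - 60 = -59)
b(835)/(-774677) = -59/(-774677) = -59*(-1/774677) = 59/774677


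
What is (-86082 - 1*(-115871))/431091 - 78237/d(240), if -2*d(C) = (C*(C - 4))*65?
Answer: 29520952589/264517437600 ≈ 0.11160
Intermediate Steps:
d(C) = -65*C*(-4 + C)/2 (d(C) = -C*(C - 4)*65/2 = -C*(-4 + C)*65/2 = -65*C*(-4 + C)/2)
(-86082 - 1*(-115871))/431091 - 78237/d(240) = (-86082 - 1*(-115871))/431091 - 78237*1/(7800*(4 - 1*240)) = (-86082 + 115871)*(1/431091) - 78237*1/(7800*(4 - 240)) = 29789*(1/431091) - 78237/((65/2)*240*(-236)) = 29789/431091 - 78237/(-1840800) = 29789/431091 - 78237*(-1/1840800) = 29789/431091 + 26079/613600 = 29520952589/264517437600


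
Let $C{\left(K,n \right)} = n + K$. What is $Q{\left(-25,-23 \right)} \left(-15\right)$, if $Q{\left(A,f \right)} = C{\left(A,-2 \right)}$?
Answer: $405$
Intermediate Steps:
$C{\left(K,n \right)} = K + n$
$Q{\left(A,f \right)} = -2 + A$ ($Q{\left(A,f \right)} = A - 2 = -2 + A$)
$Q{\left(-25,-23 \right)} \left(-15\right) = \left(-2 - 25\right) \left(-15\right) = \left(-27\right) \left(-15\right) = 405$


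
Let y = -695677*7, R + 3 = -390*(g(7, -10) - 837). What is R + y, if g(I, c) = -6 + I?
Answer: -4543702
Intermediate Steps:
R = 326037 (R = -3 - 390*((-6 + 7) - 837) = -3 - 390*(1 - 837) = -3 - 390*(-836) = -3 + 326040 = 326037)
y = -4869739
R + y = 326037 - 4869739 = -4543702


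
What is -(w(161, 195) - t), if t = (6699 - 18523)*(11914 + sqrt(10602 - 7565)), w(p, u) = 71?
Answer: -140871207 - 11824*sqrt(3037) ≈ -1.4152e+8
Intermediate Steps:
t = -140871136 - 11824*sqrt(3037) (t = -11824*(11914 + sqrt(3037)) = -140871136 - 11824*sqrt(3037) ≈ -1.4152e+8)
-(w(161, 195) - t) = -(71 - (-140871136 - 11824*sqrt(3037))) = -(71 + (140871136 + 11824*sqrt(3037))) = -(140871207 + 11824*sqrt(3037)) = -140871207 - 11824*sqrt(3037)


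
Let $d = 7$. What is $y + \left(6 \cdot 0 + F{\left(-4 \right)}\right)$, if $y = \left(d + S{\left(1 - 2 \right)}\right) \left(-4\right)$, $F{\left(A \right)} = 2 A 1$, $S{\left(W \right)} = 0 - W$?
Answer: $-40$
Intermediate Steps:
$S{\left(W \right)} = - W$
$F{\left(A \right)} = 2 A$
$y = -32$ ($y = \left(7 - \left(1 - 2\right)\right) \left(-4\right) = \left(7 - -1\right) \left(-4\right) = \left(7 + 1\right) \left(-4\right) = 8 \left(-4\right) = -32$)
$y + \left(6 \cdot 0 + F{\left(-4 \right)}\right) = -32 + \left(6 \cdot 0 + 2 \left(-4\right)\right) = -32 + \left(0 - 8\right) = -32 - 8 = -40$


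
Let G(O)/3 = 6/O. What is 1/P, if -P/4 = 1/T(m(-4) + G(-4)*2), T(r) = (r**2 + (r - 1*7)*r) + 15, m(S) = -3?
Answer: -387/4 ≈ -96.750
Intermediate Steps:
G(O) = 18/O (G(O) = 3*(6/O) = 18/O)
T(r) = 15 + r**2 + r*(-7 + r) (T(r) = (r**2 + (r - 7)*r) + 15 = (r**2 + (-7 + r)*r) + 15 = (r**2 + r*(-7 + r)) + 15 = 15 + r**2 + r*(-7 + r))
P = -4/387 (P = -4/(15 - 7*(-3 + (18/(-4))*2) + 2*(-3 + (18/(-4))*2)**2) = -4/(15 - 7*(-3 + (18*(-1/4))*2) + 2*(-3 + (18*(-1/4))*2)**2) = -4/(15 - 7*(-3 - 9/2*2) + 2*(-3 - 9/2*2)**2) = -4/(15 - 7*(-3 - 9) + 2*(-3 - 9)**2) = -4/(15 - 7*(-12) + 2*(-12)**2) = -4/(15 + 84 + 2*144) = -4/(15 + 84 + 288) = -4/387 ≈ -0.010336)
1/P = 1/(-4/387) = -387/4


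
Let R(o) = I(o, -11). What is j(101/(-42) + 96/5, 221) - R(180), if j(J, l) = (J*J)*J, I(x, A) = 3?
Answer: 43847141183/9261000 ≈ 4734.6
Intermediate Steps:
R(o) = 3
j(J, l) = J³ (j(J, l) = J²*J = J³)
j(101/(-42) + 96/5, 221) - R(180) = (101/(-42) + 96/5)³ - 1*3 = (101*(-1/42) + 96*(⅕))³ - 3 = (-101/42 + 96/5)³ - 3 = (3527/210)³ - 3 = 43874924183/9261000 - 3 = 43847141183/9261000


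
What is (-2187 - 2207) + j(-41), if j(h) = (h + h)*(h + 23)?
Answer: -2918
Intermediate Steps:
j(h) = 2*h*(23 + h) (j(h) = (2*h)*(23 + h) = 2*h*(23 + h))
(-2187 - 2207) + j(-41) = (-2187 - 2207) + 2*(-41)*(23 - 41) = -4394 + 2*(-41)*(-18) = -4394 + 1476 = -2918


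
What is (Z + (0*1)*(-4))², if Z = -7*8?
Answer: 3136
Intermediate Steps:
Z = -56
(Z + (0*1)*(-4))² = (-56 + (0*1)*(-4))² = (-56 + 0*(-4))² = (-56 + 0)² = (-56)² = 3136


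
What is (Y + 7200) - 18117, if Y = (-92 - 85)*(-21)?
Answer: -7200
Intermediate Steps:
Y = 3717 (Y = -177*(-21) = 3717)
(Y + 7200) - 18117 = (3717 + 7200) - 18117 = 10917 - 18117 = -7200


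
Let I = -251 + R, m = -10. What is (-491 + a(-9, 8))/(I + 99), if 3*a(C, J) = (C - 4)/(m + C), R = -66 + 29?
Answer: 27974/10773 ≈ 2.5967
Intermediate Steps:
R = -37
I = -288 (I = -251 - 37 = -288)
a(C, J) = (-4 + C)/(3*(-10 + C)) (a(C, J) = ((C - 4)/(-10 + C))/3 = ((-4 + C)/(-10 + C))/3 = (-4 + C)/(3*(-10 + C)))
(-491 + a(-9, 8))/(I + 99) = (-491 + (-4 - 9)/(3*(-10 - 9)))/(-288 + 99) = (-491 + (⅓)*(-13)/(-19))/(-189) = (-491 + (⅓)*(-1/19)*(-13))*(-1/189) = (-491 + 13/57)*(-1/189) = -27974/57*(-1/189) = 27974/10773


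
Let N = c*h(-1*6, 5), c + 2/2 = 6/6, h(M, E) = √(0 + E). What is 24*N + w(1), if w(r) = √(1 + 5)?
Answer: √6 ≈ 2.4495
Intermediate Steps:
w(r) = √6
h(M, E) = √E
c = 0 (c = -1 + 6/6 = -1 + 6*(⅙) = -1 + 1 = 0)
N = 0 (N = 0*√5 = 0)
24*N + w(1) = 24*0 + √6 = 0 + √6 = √6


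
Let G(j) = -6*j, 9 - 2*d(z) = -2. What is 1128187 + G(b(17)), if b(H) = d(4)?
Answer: 1128154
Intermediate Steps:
d(z) = 11/2 (d(z) = 9/2 - ½*(-2) = 9/2 + 1 = 11/2)
b(H) = 11/2
1128187 + G(b(17)) = 1128187 - 6*11/2 = 1128187 - 33 = 1128154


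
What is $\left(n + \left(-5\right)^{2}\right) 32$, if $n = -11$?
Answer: $448$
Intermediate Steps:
$\left(n + \left(-5\right)^{2}\right) 32 = \left(-11 + \left(-5\right)^{2}\right) 32 = \left(-11 + 25\right) 32 = 14 \cdot 32 = 448$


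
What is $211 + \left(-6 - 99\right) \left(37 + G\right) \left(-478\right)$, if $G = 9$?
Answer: $2308951$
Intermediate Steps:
$211 + \left(-6 - 99\right) \left(37 + G\right) \left(-478\right) = 211 + \left(-6 - 99\right) \left(37 + 9\right) \left(-478\right) = 211 + \left(-105\right) 46 \left(-478\right) = 211 - -2308740 = 211 + 2308740 = 2308951$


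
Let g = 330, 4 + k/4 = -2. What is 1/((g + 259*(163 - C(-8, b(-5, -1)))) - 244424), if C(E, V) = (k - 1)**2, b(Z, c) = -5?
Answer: -1/363752 ≈ -2.7491e-6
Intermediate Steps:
k = -24 (k = -16 + 4*(-2) = -16 - 8 = -24)
C(E, V) = 625 (C(E, V) = (-24 - 1)**2 = (-25)**2 = 625)
1/((g + 259*(163 - C(-8, b(-5, -1)))) - 244424) = 1/((330 + 259*(163 - 1*625)) - 244424) = 1/((330 + 259*(163 - 625)) - 244424) = 1/((330 + 259*(-462)) - 244424) = 1/((330 - 119658) - 244424) = 1/(-119328 - 244424) = 1/(-363752) = -1/363752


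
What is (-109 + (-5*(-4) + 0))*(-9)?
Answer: 801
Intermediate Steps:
(-109 + (-5*(-4) + 0))*(-9) = (-109 + (20 + 0))*(-9) = (-109 + 20)*(-9) = -89*(-9) = 801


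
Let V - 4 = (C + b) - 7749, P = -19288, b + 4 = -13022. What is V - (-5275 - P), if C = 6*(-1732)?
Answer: -45176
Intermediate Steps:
b = -13026 (b = -4 - 13022 = -13026)
C = -10392
V = -31163 (V = 4 + ((-10392 - 13026) - 7749) = 4 + (-23418 - 7749) = 4 - 31167 = -31163)
V - (-5275 - P) = -31163 - (-5275 - 1*(-19288)) = -31163 - (-5275 + 19288) = -31163 - 1*14013 = -31163 - 14013 = -45176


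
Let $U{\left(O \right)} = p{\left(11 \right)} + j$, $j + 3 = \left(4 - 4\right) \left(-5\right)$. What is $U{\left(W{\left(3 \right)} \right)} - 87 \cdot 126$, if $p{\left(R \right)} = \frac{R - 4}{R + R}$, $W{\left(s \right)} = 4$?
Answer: $- \frac{241223}{22} \approx -10965.0$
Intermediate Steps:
$p{\left(R \right)} = \frac{-4 + R}{2 R}$
$j = -3$ ($j = -3 + \left(4 - 4\right) \left(-5\right) = -3 + 0 \left(-5\right) = -3 + 0 = -3$)
$U{\left(O \right)} = - \frac{59}{22}$ ($U{\left(O \right)} = \frac{-4 + 11}{2 \cdot 11} - 3 = \frac{1}{2} \cdot \frac{1}{11} \cdot 7 - 3 = \frac{7}{22} - 3 = - \frac{59}{22}$)
$U{\left(W{\left(3 \right)} \right)} - 87 \cdot 126 = - \frac{59}{22} - 87 \cdot 126 = - \frac{59}{22} - 10962 = - \frac{241223}{22}$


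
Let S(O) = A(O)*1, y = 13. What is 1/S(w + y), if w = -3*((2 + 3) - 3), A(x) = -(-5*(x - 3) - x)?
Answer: 1/27 ≈ 0.037037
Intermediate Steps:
A(x) = -15 + 6*x (A(x) = -(-5*(-3 + x) - x) = -((15 - 5*x) - x) = -(15 - 6*x) = -15 + 6*x)
w = -6 (w = -3*(5 - 3) = -3*2 = -6)
S(O) = -15 + 6*O (S(O) = (-15 + 6*O)*1 = -15 + 6*O)
1/S(w + y) = 1/(-15 + 6*(-6 + 13)) = 1/(-15 + 6*7) = 1/(-15 + 42) = 1/27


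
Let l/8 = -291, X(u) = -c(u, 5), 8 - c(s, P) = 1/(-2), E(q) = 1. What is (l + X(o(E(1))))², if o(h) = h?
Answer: 21836929/4 ≈ 5.4592e+6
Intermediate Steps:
c(s, P) = 17/2 (c(s, P) = 8 - 1/(-2) = 8 - 1*(-½) = 8 + ½ = 17/2)
X(u) = -17/2 (X(u) = -1*17/2 = -17/2)
l = -2328 (l = 8*(-291) = -2328)
(l + X(o(E(1))))² = (-2328 - 17/2)² = (-4673/2)² = 21836929/4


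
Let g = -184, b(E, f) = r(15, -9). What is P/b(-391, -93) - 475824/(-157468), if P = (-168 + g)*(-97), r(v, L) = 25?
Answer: 1347120748/984175 ≈ 1368.8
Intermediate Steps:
b(E, f) = 25
P = 34144 (P = (-168 - 184)*(-97) = -352*(-97) = 34144)
P/b(-391, -93) - 475824/(-157468) = 34144/25 - 475824/(-157468) = 34144*(1/25) - 475824*(-1/157468) = 34144/25 + 118956/39367 = 1347120748/984175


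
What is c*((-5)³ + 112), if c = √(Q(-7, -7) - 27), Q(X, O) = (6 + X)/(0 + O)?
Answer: -26*I*√329/7 ≈ -67.371*I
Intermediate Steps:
Q(X, O) = (6 + X)/O
c = 2*I*√329/7 (c = √((6 - 7)/(-7) - 27) = √(-⅐*(-1) - 27) = √(⅐ - 27) = √(-188/7) = 2*I*√329/7 ≈ 5.1824*I)
c*((-5)³ + 112) = (2*I*√329/7)*((-5)³ + 112) = (2*I*√329/7)*(-125 + 112) = (2*I*√329/7)*(-13) = -26*I*√329/7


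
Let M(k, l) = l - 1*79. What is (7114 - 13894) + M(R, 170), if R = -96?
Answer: -6689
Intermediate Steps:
M(k, l) = -79 + l (M(k, l) = l - 79 = -79 + l)
(7114 - 13894) + M(R, 170) = (7114 - 13894) + (-79 + 170) = -6780 + 91 = -6689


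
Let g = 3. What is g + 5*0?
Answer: 3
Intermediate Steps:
g + 5*0 = 3 + 5*0 = 3 + 0 = 3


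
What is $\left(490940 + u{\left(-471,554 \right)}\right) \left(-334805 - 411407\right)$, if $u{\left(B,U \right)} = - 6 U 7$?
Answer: $-348982458464$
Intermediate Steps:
$u{\left(B,U \right)} = - 42 U$
$\left(490940 + u{\left(-471,554 \right)}\right) \left(-334805 - 411407\right) = \left(490940 - 23268\right) \left(-334805 - 411407\right) = \left(490940 - 23268\right) \left(-746212\right) = 467672 \left(-746212\right) = -348982458464$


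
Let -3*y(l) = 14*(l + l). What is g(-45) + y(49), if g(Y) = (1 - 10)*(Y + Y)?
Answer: 1058/3 ≈ 352.67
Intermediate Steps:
y(l) = -28*l/3 (y(l) = -14*(l + l)/3 = -14*2*l/3 = -28*l/3)
g(Y) = -18*Y
g(-45) + y(49) = -18*(-45) - 28/3*49 = 810 - 1372/3 = 1058/3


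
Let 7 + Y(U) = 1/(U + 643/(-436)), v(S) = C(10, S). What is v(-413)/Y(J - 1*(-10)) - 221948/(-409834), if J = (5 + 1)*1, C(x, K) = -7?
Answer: 13955379257/8994831715 ≈ 1.5515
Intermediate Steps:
J = 6 (J = 6*1 = 6)
v(S) = -7
Y(U) = -7 + 1/(-643/436 + U) (Y(U) = -7 + 1/(U + 643/(-436)) = -7 + 1/(U + 643*(-1/436)) = -7 + 1/(U - 643/436) = -7 + 1/(-643/436 + U))
v(-413)/Y(J - 1*(-10)) - 221948/(-409834) = -7*(-643 + 436*(6 - 1*(-10)))/(4937 - 3052*(6 - 1*(-10))) - 221948/(-409834) = -7*(-643 + 436*(6 + 10))/(4937 - 3052*(6 + 10)) - 221948*(-1/409834) = -7*(-643 + 436*16)/(4937 - 3052*16) + 110974/204917 = -7*(-643 + 6976)/(4937 - 48832) + 110974/204917 = -7/(-43895/6333) + 110974/204917 = -7*(-6333/43895) + 110974/204917 = 44331/43895 + 110974/204917 = 13955379257/8994831715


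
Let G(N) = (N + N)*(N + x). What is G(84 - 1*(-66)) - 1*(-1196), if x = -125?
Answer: 8696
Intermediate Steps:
G(N) = 2*N*(-125 + N) (G(N) = (N + N)*(N - 125) = (2*N)*(-125 + N) = 2*N*(-125 + N))
G(84 - 1*(-66)) - 1*(-1196) = 2*(84 - 1*(-66))*(-125 + (84 - 1*(-66))) - 1*(-1196) = 2*(84 + 66)*(-125 + (84 + 66)) + 1196 = 2*150*(-125 + 150) + 1196 = 2*150*25 + 1196 = 7500 + 1196 = 8696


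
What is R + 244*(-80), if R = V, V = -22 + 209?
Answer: -19333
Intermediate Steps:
V = 187
R = 187
R + 244*(-80) = 187 + 244*(-80) = 187 - 19520 = -19333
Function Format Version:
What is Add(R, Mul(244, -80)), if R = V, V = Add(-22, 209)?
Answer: -19333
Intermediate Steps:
V = 187
R = 187
Add(R, Mul(244, -80)) = Add(187, Mul(244, -80)) = Add(187, -19520) = -19333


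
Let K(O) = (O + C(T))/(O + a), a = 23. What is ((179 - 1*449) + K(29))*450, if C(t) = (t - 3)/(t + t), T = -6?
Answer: -12609225/104 ≈ -1.2124e+5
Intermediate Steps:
C(t) = (-3 + t)/(2*t) (C(t) = (-3 + t)/((2*t)) = (-3 + t)*(1/(2*t)) = (-3 + t)/(2*t))
K(O) = (3/4 + O)/(23 + O) (K(O) = (O + (1/2)*(-3 - 6)/(-6))/(O + 23) = (O + (1/2)*(-1/6)*(-9))/(23 + O) = (O + 3/4)/(23 + O) = (3/4 + O)/(23 + O))
((179 - 1*449) + K(29))*450 = ((179 - 1*449) + (3/4 + 29)/(23 + 29))*450 = ((179 - 449) + (119/4)/52)*450 = (-270 + (1/52)*(119/4))*450 = (-270 + 119/208)*450 = -56041/208*450 = -12609225/104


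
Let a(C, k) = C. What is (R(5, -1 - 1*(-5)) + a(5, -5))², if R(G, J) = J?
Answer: 81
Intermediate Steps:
(R(5, -1 - 1*(-5)) + a(5, -5))² = ((-1 - 1*(-5)) + 5)² = ((-1 + 5) + 5)² = (4 + 5)² = 9² = 81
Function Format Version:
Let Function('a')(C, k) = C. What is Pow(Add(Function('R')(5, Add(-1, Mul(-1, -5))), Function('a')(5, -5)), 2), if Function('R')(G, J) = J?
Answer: 81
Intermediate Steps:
Pow(Add(Function('R')(5, Add(-1, Mul(-1, -5))), Function('a')(5, -5)), 2) = Pow(Add(Add(-1, Mul(-1, -5)), 5), 2) = Pow(Add(Add(-1, 5), 5), 2) = Pow(Add(4, 5), 2) = Pow(9, 2) = 81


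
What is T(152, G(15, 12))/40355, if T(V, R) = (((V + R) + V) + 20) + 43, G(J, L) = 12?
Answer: 379/40355 ≈ 0.0093917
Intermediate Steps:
T(V, R) = 63 + R + 2*V (T(V, R) = (((R + V) + V) + 20) + 43 = ((R + 2*V) + 20) + 43 = (20 + R + 2*V) + 43 = 63 + R + 2*V)
T(152, G(15, 12))/40355 = (63 + 12 + 2*152)/40355 = (63 + 12 + 304)*(1/40355) = 379*(1/40355) = 379/40355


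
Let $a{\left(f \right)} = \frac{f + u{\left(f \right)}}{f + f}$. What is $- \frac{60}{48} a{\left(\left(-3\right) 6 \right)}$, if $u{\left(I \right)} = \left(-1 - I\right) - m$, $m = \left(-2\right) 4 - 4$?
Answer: $\frac{55}{144} \approx 0.38194$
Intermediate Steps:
$m = -12$ ($m = -8 - 4 = -12$)
$u{\left(I \right)} = 11 - I$ ($u{\left(I \right)} = \left(-1 - I\right) - -12 = \left(-1 - I\right) + 12 = 11 - I$)
$a{\left(f \right)} = \frac{11}{2 f}$ ($a{\left(f \right)} = \frac{f - \left(-11 + f\right)}{f + f} = \frac{11}{2 f}$)
$- \frac{60}{48} a{\left(\left(-3\right) 6 \right)} = - \frac{60}{48} \frac{11}{2 \left(\left(-3\right) 6\right)} = \left(-60\right) \frac{1}{48} \frac{11}{2 \left(-18\right)} = - \frac{5 \cdot \frac{11}{2} \left(- \frac{1}{18}\right)}{4} = \left(- \frac{5}{4}\right) \left(- \frac{11}{36}\right) = \frac{55}{144}$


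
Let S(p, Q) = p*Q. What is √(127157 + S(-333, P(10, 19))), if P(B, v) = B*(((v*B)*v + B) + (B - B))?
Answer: I*√11927443 ≈ 3453.6*I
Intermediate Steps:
P(B, v) = B*(B + B*v²) (P(B, v) = B*(((B*v)*v + B) + 0) = B*((B*v² + B) + 0) = B*((B + B*v²) + 0) = B*(B + B*v²))
S(p, Q) = Q*p
√(127157 + S(-333, P(10, 19))) = √(127157 + (10²*(1 + 19²))*(-333)) = √(127157 + (100*(1 + 361))*(-333)) = √(127157 + (100*362)*(-333)) = √(127157 + 36200*(-333)) = √(127157 - 12054600) = √(-11927443) = I*√11927443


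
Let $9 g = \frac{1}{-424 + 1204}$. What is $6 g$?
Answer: $\frac{1}{1170} \approx 0.0008547$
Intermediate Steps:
$g = \frac{1}{7020}$ ($g = \frac{1}{9 \left(-424 + 1204\right)} = \frac{1}{9 \cdot 780} = \frac{1}{9} \cdot \frac{1}{780} = \frac{1}{7020} \approx 0.00014245$)
$6 g = 6 \cdot \frac{1}{7020} = \frac{1}{1170}$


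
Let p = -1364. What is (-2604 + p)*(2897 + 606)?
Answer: -13899904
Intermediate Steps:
(-2604 + p)*(2897 + 606) = (-2604 - 1364)*(2897 + 606) = -3968*3503 = -13899904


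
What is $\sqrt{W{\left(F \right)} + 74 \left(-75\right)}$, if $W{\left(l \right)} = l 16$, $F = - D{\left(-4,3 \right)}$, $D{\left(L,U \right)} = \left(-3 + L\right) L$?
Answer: $i \sqrt{5998} \approx 77.447 i$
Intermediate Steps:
$D{\left(L,U \right)} = L \left(-3 + L\right)$
$F = -28$ ($F = - \left(-4\right) \left(-3 - 4\right) = - \left(-4\right) \left(-7\right) = \left(-1\right) 28 = -28$)
$W{\left(l \right)} = 16 l$
$\sqrt{W{\left(F \right)} + 74 \left(-75\right)} = \sqrt{16 \left(-28\right) + 74 \left(-75\right)} = \sqrt{-448 - 5550} = \sqrt{-5998} = i \sqrt{5998}$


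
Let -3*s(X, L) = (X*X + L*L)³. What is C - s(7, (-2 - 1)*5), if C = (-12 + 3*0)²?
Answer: 20571256/3 ≈ 6.8571e+6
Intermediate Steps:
s(X, L) = -(L² + X²)³/3 (s(X, L) = -(X*X + L*L)³/3 = -(X² + L²)³/3 = -(L² + X²)³/3)
C = 144 (C = (-12 + 0)² = (-12)² = 144)
C - s(7, (-2 - 1)*5) = 144 - (-1)*(((-2 - 1)*5)² + 7²)³/3 = 144 - (-1)*((-3*5)² + 49)³/3 = 144 - (-1)*((-15)² + 49)³/3 = 144 - (-1)*(225 + 49)³/3 = 144 - (-1)*274³/3 = 144 - (-1)*20570824/3 = 144 - 1*(-20570824/3) = 144 + 20570824/3 = 20571256/3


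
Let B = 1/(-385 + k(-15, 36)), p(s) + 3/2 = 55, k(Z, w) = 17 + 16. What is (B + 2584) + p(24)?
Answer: 928399/352 ≈ 2637.5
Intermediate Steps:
k(Z, w) = 33
p(s) = 107/2 (p(s) = -3/2 + 55 = 107/2)
B = -1/352 (B = 1/(-385 + 33) = 1/(-352) = -1/352 ≈ -0.0028409)
(B + 2584) + p(24) = (-1/352 + 2584) + 107/2 = 909567/352 + 107/2 = 928399/352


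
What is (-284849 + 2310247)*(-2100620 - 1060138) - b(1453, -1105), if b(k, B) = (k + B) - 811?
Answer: -6401792931221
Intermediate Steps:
b(k, B) = -811 + B + k (b(k, B) = (B + k) - 811 = -811 + B + k)
(-284849 + 2310247)*(-2100620 - 1060138) - b(1453, -1105) = (-284849 + 2310247)*(-2100620 - 1060138) - (-811 - 1105 + 1453) = 2025398*(-3160758) - 1*(-463) = -6401792931684 + 463 = -6401792931221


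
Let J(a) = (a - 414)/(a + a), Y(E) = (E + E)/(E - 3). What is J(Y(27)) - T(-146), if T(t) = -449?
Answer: 715/2 ≈ 357.50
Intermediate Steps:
Y(E) = 2*E/(-3 + E) (Y(E) = (2*E)/(-3 + E) = 2*E/(-3 + E))
J(a) = (-414 + a)/(2*a) (J(a) = (-414 + a)/((2*a)) = (-414 + a)*(1/(2*a)) = (-414 + a)/(2*a))
J(Y(27)) - T(-146) = (-414 + 2*27/(-3 + 27))/(2*((2*27/(-3 + 27)))) - 1*(-449) = (-414 + 2*27/24)/(2*((2*27/24))) + 449 = (-414 + 2*27*(1/24))/(2*((2*27*(1/24)))) + 449 = (-414 + 9/4)/(2*(9/4)) + 449 = (½)*(4/9)*(-1647/4) + 449 = -183/2 + 449 = 715/2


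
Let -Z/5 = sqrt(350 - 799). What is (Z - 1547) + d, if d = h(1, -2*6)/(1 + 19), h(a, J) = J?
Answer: -7738/5 - 5*I*sqrt(449) ≈ -1547.6 - 105.95*I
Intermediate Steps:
Z = -5*I*sqrt(449) (Z = -5*sqrt(350 - 799) = -5*I*sqrt(449) ≈ -105.95*I)
d = -3/5 (d = (-2*6)/(1 + 19) = -12/20 = (1/20)*(-12) = -3/5 ≈ -0.60000)
(Z - 1547) + d = (-5*I*sqrt(449) - 1547) - 3/5 = (-1547 - 5*I*sqrt(449)) - 3/5 = -7738/5 - 5*I*sqrt(449)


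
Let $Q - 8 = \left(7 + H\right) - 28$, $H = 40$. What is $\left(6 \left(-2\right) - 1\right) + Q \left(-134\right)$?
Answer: $-3631$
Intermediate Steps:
$Q = 27$ ($Q = 8 + \left(\left(7 + 40\right) - 28\right) = 8 + \left(47 - 28\right) = 8 + 19 = 27$)
$\left(6 \left(-2\right) - 1\right) + Q \left(-134\right) = \left(6 \left(-2\right) - 1\right) + 27 \left(-134\right) = \left(-12 - 1\right) - 3618 = -13 - 3618 = -3631$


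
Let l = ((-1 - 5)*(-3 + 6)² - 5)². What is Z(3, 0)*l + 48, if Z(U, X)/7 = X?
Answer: 48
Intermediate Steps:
Z(U, X) = 7*X
l = 3481 (l = (-6*3² - 5)² = (-6*9 - 5)² = (-54 - 5)² = (-59)² = 3481)
Z(3, 0)*l + 48 = (7*0)*3481 + 48 = 0*3481 + 48 = 0 + 48 = 48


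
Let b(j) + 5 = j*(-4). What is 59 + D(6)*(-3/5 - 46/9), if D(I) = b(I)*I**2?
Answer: 30107/5 ≈ 6021.4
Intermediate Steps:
b(j) = -5 - 4*j (b(j) = -5 + j*(-4) = -5 - 4*j)
D(I) = I**2*(-5 - 4*I) (D(I) = (-5 - 4*I)*I**2 = I**2*(-5 - 4*I))
59 + D(6)*(-3/5 - 46/9) = 59 + (6**2*(-5 - 4*6))*(-3/5 - 46/9) = 59 + (36*(-5 - 24))*(-3*1/5 - 46*1/9) = 59 + (36*(-29))*(-3/5 - 46/9) = 59 - 1044*(-257/45) = 59 + 29812/5 = 30107/5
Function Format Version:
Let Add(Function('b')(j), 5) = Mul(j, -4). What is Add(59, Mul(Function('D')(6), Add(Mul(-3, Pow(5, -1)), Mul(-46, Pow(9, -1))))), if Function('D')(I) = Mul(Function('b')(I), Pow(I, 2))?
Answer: Rational(30107, 5) ≈ 6021.4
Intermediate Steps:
Function('b')(j) = Add(-5, Mul(-4, j)) (Function('b')(j) = Add(-5, Mul(j, -4)) = Add(-5, Mul(-4, j)))
Function('D')(I) = Mul(Pow(I, 2), Add(-5, Mul(-4, I))) (Function('D')(I) = Mul(Add(-5, Mul(-4, I)), Pow(I, 2)) = Mul(Pow(I, 2), Add(-5, Mul(-4, I))))
Add(59, Mul(Function('D')(6), Add(Mul(-3, Pow(5, -1)), Mul(-46, Pow(9, -1))))) = Add(59, Mul(Mul(Pow(6, 2), Add(-5, Mul(-4, 6))), Add(Mul(-3, Pow(5, -1)), Mul(-46, Pow(9, -1))))) = Add(59, Mul(Mul(36, Add(-5, -24)), Add(Mul(-3, Rational(1, 5)), Mul(-46, Rational(1, 9))))) = Add(59, Mul(Mul(36, -29), Add(Rational(-3, 5), Rational(-46, 9)))) = Add(59, Mul(-1044, Rational(-257, 45))) = Add(59, Rational(29812, 5)) = Rational(30107, 5)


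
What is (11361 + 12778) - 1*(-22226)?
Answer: 46365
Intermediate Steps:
(11361 + 12778) - 1*(-22226) = 24139 + 22226 = 46365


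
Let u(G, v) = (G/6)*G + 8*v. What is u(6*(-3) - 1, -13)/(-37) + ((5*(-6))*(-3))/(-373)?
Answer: 78119/82806 ≈ 0.94340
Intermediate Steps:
u(G, v) = 8*v + G**2/6 (u(G, v) = (G*(1/6))*G + 8*v = (G/6)*G + 8*v = G**2/6 + 8*v = 8*v + G**2/6)
u(6*(-3) - 1, -13)/(-37) + ((5*(-6))*(-3))/(-373) = (8*(-13) + (6*(-3) - 1)**2/6)/(-37) + ((5*(-6))*(-3))/(-373) = (-104 + (-18 - 1)**2/6)*(-1/37) - 30*(-3)*(-1/373) = (-104 + (1/6)*(-19)**2)*(-1/37) + 90*(-1/373) = (-104 + (1/6)*361)*(-1/37) - 90/373 = (-104 + 361/6)*(-1/37) - 90/373 = -263/6*(-1/37) - 90/373 = 263/222 - 90/373 = 78119/82806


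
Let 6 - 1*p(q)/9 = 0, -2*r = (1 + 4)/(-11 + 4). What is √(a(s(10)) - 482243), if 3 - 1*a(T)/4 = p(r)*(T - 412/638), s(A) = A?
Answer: I*√49277918327/319 ≈ 695.88*I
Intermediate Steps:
r = 5/14 (r = -(1 + 4)/(2*(-11 + 4)) = -5/(2*(-7)) = -5*(-1)/(2*7) = -½*(-5/7) = 5/14 ≈ 0.35714)
p(q) = 54 (p(q) = 54 - 9*0 = 54 + 0 = 54)
a(T) = 48324/319 - 216*T (a(T) = 12 - 216*(T - 412/638) = 12 - 216*(T - 412*1/638) = 12 - 216*(T - 206/319) = 12 - 216*(-206/319 + T) = 12 - 4*(-11124/319 + 54*T) = 12 + (44496/319 - 216*T) = 48324/319 - 216*T)
√(a(s(10)) - 482243) = √((48324/319 - 216*10) - 482243) = √((48324/319 - 2160) - 482243) = √(-640716/319 - 482243) = √(-154476233/319) = I*√49277918327/319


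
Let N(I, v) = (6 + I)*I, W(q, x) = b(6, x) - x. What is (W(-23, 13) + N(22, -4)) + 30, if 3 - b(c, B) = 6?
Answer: 630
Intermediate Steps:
b(c, B) = -3 (b(c, B) = 3 - 1*6 = 3 - 6 = -3)
W(q, x) = -3 - x
N(I, v) = I*(6 + I)
(W(-23, 13) + N(22, -4)) + 30 = ((-3 - 1*13) + 22*(6 + 22)) + 30 = ((-3 - 13) + 22*28) + 30 = (-16 + 616) + 30 = 600 + 30 = 630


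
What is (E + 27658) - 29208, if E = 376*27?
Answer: 8602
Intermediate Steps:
E = 10152
(E + 27658) - 29208 = (10152 + 27658) - 29208 = 37810 - 29208 = 8602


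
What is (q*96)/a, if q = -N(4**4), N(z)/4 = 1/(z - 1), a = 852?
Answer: -32/18105 ≈ -0.0017675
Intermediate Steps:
N(z) = 4/(-1 + z) (N(z) = 4/(z - 1) = 4/(-1 + z))
q = -4/255 (q = -4/(-1 + 4**4) = -4/(-1 + 256) = -4/255 ≈ -0.015686)
(q*96)/a = -4/255*96/852 = -128/85*1/852 = -32/18105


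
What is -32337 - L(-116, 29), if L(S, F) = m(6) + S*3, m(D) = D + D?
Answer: -32001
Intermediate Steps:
m(D) = 2*D
L(S, F) = 12 + 3*S (L(S, F) = 2*6 + S*3 = 12 + 3*S)
-32337 - L(-116, 29) = -32337 - (12 + 3*(-116)) = -32337 - (12 - 348) = -32337 - 1*(-336) = -32337 + 336 = -32001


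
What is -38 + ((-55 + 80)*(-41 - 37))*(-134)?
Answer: 261262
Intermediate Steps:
-38 + ((-55 + 80)*(-41 - 37))*(-134) = -38 + (25*(-78))*(-134) = -38 - 1950*(-134) = -38 + 261300 = 261262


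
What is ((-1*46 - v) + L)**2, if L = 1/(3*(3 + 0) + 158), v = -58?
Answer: 4020025/27889 ≈ 144.14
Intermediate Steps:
L = 1/167 (L = 1/(3*3 + 158) = 1/(9 + 158) = 1/167 ≈ 0.0059880)
((-1*46 - v) + L)**2 = ((-1*46 - 1*(-58)) + 1/167)**2 = ((-46 + 58) + 1/167)**2 = (12 + 1/167)**2 = (2005/167)**2 = 4020025/27889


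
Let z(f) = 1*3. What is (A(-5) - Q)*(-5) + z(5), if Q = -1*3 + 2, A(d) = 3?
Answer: -17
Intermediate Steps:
z(f) = 3
Q = -1 (Q = -3 + 2 = -1)
(A(-5) - Q)*(-5) + z(5) = (3 - 1*(-1))*(-5) + 3 = (3 + 1)*(-5) + 3 = 4*(-5) + 3 = -20 + 3 = -17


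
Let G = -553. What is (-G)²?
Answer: 305809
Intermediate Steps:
(-G)² = (-1*(-553))² = 553² = 305809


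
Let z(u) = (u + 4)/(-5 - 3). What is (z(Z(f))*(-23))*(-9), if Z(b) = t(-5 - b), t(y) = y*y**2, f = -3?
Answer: 207/2 ≈ 103.50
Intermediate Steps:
t(y) = y**3
Z(b) = (-5 - b)**3
z(u) = -1/2 - u/8 (z(u) = (4 + u)/(-8) = (4 + u)*(-1/8) = -1/2 - u/8)
(z(Z(f))*(-23))*(-9) = ((-1/2 - (-1)*(5 - 3)**3/8)*(-23))*(-9) = ((-1/2 - (-1)*2**3/8)*(-23))*(-9) = ((-1/2 - (-1)*8/8)*(-23))*(-9) = ((-1/2 - 1/8*(-8))*(-23))*(-9) = ((-1/2 + 1)*(-23))*(-9) = ((1/2)*(-23))*(-9) = -23/2*(-9) = 207/2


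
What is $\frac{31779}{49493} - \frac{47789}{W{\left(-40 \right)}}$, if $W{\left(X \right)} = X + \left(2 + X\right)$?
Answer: $\frac{2367699739}{3860454} \approx 613.32$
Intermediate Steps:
$W{\left(X \right)} = 2 + 2 X$
$\frac{31779}{49493} - \frac{47789}{W{\left(-40 \right)}} = \frac{31779}{49493} - \frac{47789}{2 + 2 \left(-40\right)} = 31779 \cdot \frac{1}{49493} - \frac{47789}{2 - 80} = \frac{31779}{49493} - \frac{47789}{-78} = \frac{31779}{49493} - - \frac{47789}{78} = \frac{31779}{49493} + \frac{47789}{78} = \frac{2367699739}{3860454}$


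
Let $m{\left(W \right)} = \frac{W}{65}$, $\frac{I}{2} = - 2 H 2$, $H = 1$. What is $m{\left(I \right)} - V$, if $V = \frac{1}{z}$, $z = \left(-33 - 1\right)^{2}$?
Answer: $- \frac{9313}{75140} \approx -0.12394$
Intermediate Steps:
$I = -8$ ($I = 2 \left(-2\right) 1 \cdot 2 = 2 \left(\left(-2\right) 2\right) = 2 \left(-4\right) = -8$)
$m{\left(W \right)} = \frac{W}{65}$ ($m{\left(W \right)} = W \frac{1}{65} = \frac{W}{65}$)
$z = 1156$ ($z = \left(-34\right)^{2} = 1156$)
$V = \frac{1}{1156} \approx 0.00086505$
$m{\left(I \right)} - V = \frac{1}{65} \left(-8\right) - \frac{1}{1156} = - \frac{8}{65} - \frac{1}{1156} = - \frac{9313}{75140}$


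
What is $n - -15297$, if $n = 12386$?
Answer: $27683$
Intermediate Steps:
$n - -15297 = 12386 - -15297 = 12386 + 15297 = 27683$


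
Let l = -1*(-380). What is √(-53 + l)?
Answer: √327 ≈ 18.083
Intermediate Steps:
l = 380
√(-53 + l) = √(-53 + 380) = √327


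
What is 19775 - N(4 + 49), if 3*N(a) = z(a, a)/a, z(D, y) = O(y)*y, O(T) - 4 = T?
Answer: 19756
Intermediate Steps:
O(T) = 4 + T
z(D, y) = y*(4 + y) (z(D, y) = (4 + y)*y = y*(4 + y))
N(a) = 4/3 + a/3 (N(a) = ((a*(4 + a))/a)/3 = (4 + a)/3 = 4/3 + a/3)
19775 - N(4 + 49) = 19775 - (4/3 + (4 + 49)/3) = 19775 - (4/3 + (⅓)*53) = 19775 - (4/3 + 53/3) = 19775 - 1*19 = 19775 - 19 = 19756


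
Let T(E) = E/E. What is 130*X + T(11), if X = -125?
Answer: -16249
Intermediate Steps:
T(E) = 1
130*X + T(11) = 130*(-125) + 1 = -16250 + 1 = -16249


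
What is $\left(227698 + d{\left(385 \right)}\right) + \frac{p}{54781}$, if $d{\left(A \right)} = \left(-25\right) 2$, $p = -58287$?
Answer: $\frac{12470726801}{54781} \approx 2.2765 \cdot 10^{5}$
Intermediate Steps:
$d{\left(A \right)} = -50$
$\left(227698 + d{\left(385 \right)}\right) + \frac{p}{54781} = \left(227698 - 50\right) - \frac{58287}{54781} = 227648 - \frac{58287}{54781} = \frac{12470726801}{54781}$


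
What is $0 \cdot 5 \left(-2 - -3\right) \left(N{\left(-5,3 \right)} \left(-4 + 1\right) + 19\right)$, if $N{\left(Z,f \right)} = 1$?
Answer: $0$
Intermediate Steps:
$0 \cdot 5 \left(-2 - -3\right) \left(N{\left(-5,3 \right)} \left(-4 + 1\right) + 19\right) = 0 \cdot 5 \left(-2 - -3\right) \left(1 \left(-4 + 1\right) + 19\right) = 0 \left(-2 + 3\right) \left(1 \left(-3\right) + 19\right) = 0 \cdot 1 \left(-3 + 19\right) = 0 \cdot 16 = 0$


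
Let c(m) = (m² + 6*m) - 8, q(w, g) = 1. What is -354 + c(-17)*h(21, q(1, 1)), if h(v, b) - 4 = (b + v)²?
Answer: 86998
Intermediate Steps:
h(v, b) = 4 + (b + v)²
c(m) = -8 + m² + 6*m
-354 + c(-17)*h(21, q(1, 1)) = -354 + (-8 + (-17)² + 6*(-17))*(4 + (1 + 21)²) = -354 + (-8 + 289 - 102)*(4 + 22²) = -354 + 179*(4 + 484) = -354 + 179*488 = -354 + 87352 = 86998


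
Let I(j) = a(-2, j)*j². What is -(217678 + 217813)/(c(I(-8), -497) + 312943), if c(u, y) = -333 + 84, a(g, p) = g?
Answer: -435491/312694 ≈ -1.3927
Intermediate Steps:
I(j) = -2*j²
c(u, y) = -249
-(217678 + 217813)/(c(I(-8), -497) + 312943) = -(217678 + 217813)/(-249 + 312943) = -435491/312694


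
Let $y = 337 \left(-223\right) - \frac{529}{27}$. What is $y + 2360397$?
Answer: $\frac{61701113}{27} \approx 2.2852 \cdot 10^{6}$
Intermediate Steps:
$y = - \frac{2029606}{27}$ ($y = -75151 - \frac{529}{27} = - \frac{2029606}{27} \approx -75171.0$)
$y + 2360397 = - \frac{2029606}{27} + 2360397 = \frac{61701113}{27}$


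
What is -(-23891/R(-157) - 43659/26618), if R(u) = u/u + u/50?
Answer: -31791860387/2848126 ≈ -11162.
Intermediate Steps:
R(u) = 1 + u/50 (R(u) = 1 + u*(1/50) = 1 + u/50)
-(-23891/R(-157) - 43659/26618) = -(-23891/(1 + (1/50)*(-157)) - 43659/26618) = -(-23891/(1 - 157/50) - 43659*1/26618) = -(-23891/(-107/50) - 43659/26618) = -(-23891*(-50/107) - 43659/26618) = -(1194550/107 - 43659/26618) = -1*31791860387/2848126 = -31791860387/2848126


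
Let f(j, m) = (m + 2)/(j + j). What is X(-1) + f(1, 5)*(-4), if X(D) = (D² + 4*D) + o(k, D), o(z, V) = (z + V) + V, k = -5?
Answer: -24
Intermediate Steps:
f(j, m) = (2 + m)/(2*j) (f(j, m) = (2 + m)/((2*j)) = (2 + m)*(1/(2*j)) = (2 + m)/(2*j))
o(z, V) = z + 2*V (o(z, V) = (V + z) + V = z + 2*V)
X(D) = -5 + D² + 6*D (X(D) = (D² + 4*D) + (-5 + 2*D) = -5 + D² + 6*D)
X(-1) + f(1, 5)*(-4) = (-5 + (-1)² + 6*(-1)) + ((½)*(2 + 5)/1)*(-4) = (-5 + 1 - 6) + ((½)*1*7)*(-4) = -10 + (7/2)*(-4) = -10 - 14 = -24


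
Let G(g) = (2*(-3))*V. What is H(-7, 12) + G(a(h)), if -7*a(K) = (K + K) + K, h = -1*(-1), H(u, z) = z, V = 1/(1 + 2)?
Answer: 10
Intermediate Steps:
V = 1/3 ≈ 0.33333
h = 1
a(K) = -3*K/7 (a(K) = -((K + K) + K)/7 = -(2*K + K)/7 = -3*K/7)
G(g) = -2 (G(g) = (2*(-3))*(1/3) = -6*1/3 = -2)
H(-7, 12) + G(a(h)) = 12 - 2 = 10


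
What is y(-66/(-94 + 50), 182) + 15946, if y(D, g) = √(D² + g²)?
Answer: 15946 + √132505/2 ≈ 16128.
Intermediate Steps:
y(-66/(-94 + 50), 182) + 15946 = √((-66/(-94 + 50))² + 182²) + 15946 = √((-66/(-44))² + 33124) + 15946 = √((-66*(-1/44))² + 33124) + 15946 = √((3/2)² + 33124) + 15946 = √(9/4 + 33124) + 15946 = √(132505/4) + 15946 = √132505/2 + 15946 = 15946 + √132505/2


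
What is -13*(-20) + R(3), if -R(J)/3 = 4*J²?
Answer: 152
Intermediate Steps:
R(J) = -12*J²
-13*(-20) + R(3) = -13*(-20) - 12*3² = 260 - 12*9 = 260 - 108 = 152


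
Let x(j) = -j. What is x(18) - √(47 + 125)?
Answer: -18 - 2*√43 ≈ -31.115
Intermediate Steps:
x(18) - √(47 + 125) = -1*18 - √(47 + 125) = -18 - √172 = -18 - 2*√43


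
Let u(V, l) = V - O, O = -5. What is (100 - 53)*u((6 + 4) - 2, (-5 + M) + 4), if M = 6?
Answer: 611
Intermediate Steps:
u(V, l) = 5 + V (u(V, l) = V - 1*(-5) = V + 5 = 5 + V)
(100 - 53)*u((6 + 4) - 2, (-5 + M) + 4) = (100 - 53)*(5 + ((6 + 4) - 2)) = 47*(5 + (10 - 2)) = 47*(5 + 8) = 47*13 = 611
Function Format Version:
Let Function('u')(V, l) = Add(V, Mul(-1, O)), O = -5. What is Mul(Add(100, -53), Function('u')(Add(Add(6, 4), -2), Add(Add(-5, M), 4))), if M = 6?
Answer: 611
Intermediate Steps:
Function('u')(V, l) = Add(5, V) (Function('u')(V, l) = Add(V, Mul(-1, -5)) = Add(V, 5) = Add(5, V))
Mul(Add(100, -53), Function('u')(Add(Add(6, 4), -2), Add(Add(-5, M), 4))) = Mul(Add(100, -53), Add(5, Add(Add(6, 4), -2))) = Mul(47, Add(5, Add(10, -2))) = Mul(47, Add(5, 8)) = Mul(47, 13) = 611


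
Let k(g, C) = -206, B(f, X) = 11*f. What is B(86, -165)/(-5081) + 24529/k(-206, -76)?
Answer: -124826725/1046686 ≈ -119.26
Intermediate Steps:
B(86, -165)/(-5081) + 24529/k(-206, -76) = (11*86)/(-5081) + 24529/(-206) = 946*(-1/5081) + 24529*(-1/206) = -946/5081 - 24529/206 = -124826725/1046686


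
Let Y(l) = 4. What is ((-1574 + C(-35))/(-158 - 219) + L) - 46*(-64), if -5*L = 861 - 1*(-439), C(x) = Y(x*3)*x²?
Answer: 1008542/377 ≈ 2675.2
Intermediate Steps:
C(x) = 4*x²
L = -260 (L = -(861 - 1*(-439))/5 = -(861 + 439)/5 = -⅕*1300 = -260)
((-1574 + C(-35))/(-158 - 219) + L) - 46*(-64) = ((-1574 + 4*(-35)²)/(-158 - 219) - 260) - 46*(-64) = ((-1574 + 4*1225)/(-377) - 260) + 2944 = ((-1574 + 4900)*(-1/377) - 260) + 2944 = (3326*(-1/377) - 260) + 2944 = (-3326/377 - 260) + 2944 = -101346/377 + 2944 = 1008542/377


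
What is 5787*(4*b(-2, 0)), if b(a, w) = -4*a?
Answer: 185184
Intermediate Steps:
5787*(4*b(-2, 0)) = 5787*(4*(-4*(-2))) = 5787*(4*8) = 5787*32 = 185184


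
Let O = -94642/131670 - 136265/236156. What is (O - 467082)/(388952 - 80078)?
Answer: -7261898258645671/4802166086727240 ≈ -1.5122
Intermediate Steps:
O = -20146144351/15547330260 (O = -94642*1/131670 - 136265*1/236156 = -47321/65835 - 136265/236156 = -20146144351/15547330260 ≈ -1.2958)
(O - 467082)/(388952 - 80078) = (-20146144351/15547330260 - 467082)/(388952 - 80078) = -7261898258645671/15547330260/308874 = -7261898258645671/15547330260*1/308874 = -7261898258645671/4802166086727240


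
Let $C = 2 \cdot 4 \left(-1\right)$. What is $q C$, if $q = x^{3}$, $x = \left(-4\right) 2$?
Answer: $4096$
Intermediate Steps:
$x = -8$
$q = -512$ ($q = \left(-8\right)^{3} = -512$)
$C = -8$ ($C = 8 \left(-1\right) = -8$)
$q C = \left(-512\right) \left(-8\right) = 4096$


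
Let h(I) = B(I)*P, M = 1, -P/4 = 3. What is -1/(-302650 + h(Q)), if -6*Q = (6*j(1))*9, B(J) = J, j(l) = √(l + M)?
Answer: 151325/45798499586 + 27*√2/22899249793 ≈ 3.3058e-6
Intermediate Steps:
P = -12 (P = -4*3 = -12)
j(l) = √(1 + l) (j(l) = √(l + 1) = √(1 + l))
Q = -9*√2 (Q = -6*√(1 + 1)*9/6 = -6*√2*9/6 = -9*√2 ≈ -12.728)
h(I) = -12*I (h(I) = I*(-12) = -12*I)
-1/(-302650 + h(Q)) = -1/(-302650 - (-108)*√2) = -1/(-302650 + 108*√2)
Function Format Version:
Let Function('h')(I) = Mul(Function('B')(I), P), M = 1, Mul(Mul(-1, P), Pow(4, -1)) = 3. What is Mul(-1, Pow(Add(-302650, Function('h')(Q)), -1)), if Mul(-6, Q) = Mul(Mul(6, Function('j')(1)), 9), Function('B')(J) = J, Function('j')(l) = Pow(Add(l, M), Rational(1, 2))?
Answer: Add(Rational(151325, 45798499586), Mul(Rational(27, 22899249793), Pow(2, Rational(1, 2)))) ≈ 3.3058e-6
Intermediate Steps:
P = -12 (P = Mul(-4, 3) = -12)
Function('j')(l) = Pow(Add(1, l), Rational(1, 2)) (Function('j')(l) = Pow(Add(l, 1), Rational(1, 2)) = Pow(Add(1, l), Rational(1, 2)))
Q = Mul(-9, Pow(2, Rational(1, 2))) (Q = Mul(Rational(-1, 6), Mul(Mul(6, Pow(Add(1, 1), Rational(1, 2))), 9)) = Mul(Rational(-1, 6), Mul(Mul(6, Pow(2, Rational(1, 2))), 9)) = Mul(Rational(-1, 6), Mul(54, Pow(2, Rational(1, 2)))) = Mul(-9, Pow(2, Rational(1, 2))) ≈ -12.728)
Function('h')(I) = Mul(-12, I) (Function('h')(I) = Mul(I, -12) = Mul(-12, I))
Mul(-1, Pow(Add(-302650, Function('h')(Q)), -1)) = Mul(-1, Pow(Add(-302650, Mul(-12, Mul(-9, Pow(2, Rational(1, 2))))), -1)) = Mul(-1, Pow(Add(-302650, Mul(108, Pow(2, Rational(1, 2)))), -1))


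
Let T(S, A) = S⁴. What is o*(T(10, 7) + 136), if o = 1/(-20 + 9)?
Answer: -10136/11 ≈ -921.45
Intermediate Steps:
o = -1/11 (o = 1/(-11) = -1/11 ≈ -0.090909)
o*(T(10, 7) + 136) = -(10⁴ + 136)/11 = -(10000 + 136)/11 = -1/11*10136 = -10136/11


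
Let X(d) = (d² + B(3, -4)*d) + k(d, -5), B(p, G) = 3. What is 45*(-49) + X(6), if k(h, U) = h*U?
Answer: -2181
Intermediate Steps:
k(h, U) = U*h
X(d) = d² - 2*d (X(d) = (d² + 3*d) - 5*d = d² - 2*d)
45*(-49) + X(6) = 45*(-49) + 6*(-2 + 6) = -2205 + 6*4 = -2205 + 24 = -2181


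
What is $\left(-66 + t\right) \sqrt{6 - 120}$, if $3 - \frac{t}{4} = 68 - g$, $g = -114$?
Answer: $- 782 i \sqrt{114} \approx - 8349.5 i$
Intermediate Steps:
$t = -716$ ($t = 12 - 4 \left(68 - -114\right) = 12 - 4 \left(68 + 114\right) = 12 - 728 = -716$)
$\left(-66 + t\right) \sqrt{6 - 120} = \left(-66 - 716\right) \sqrt{6 - 120} = - 782 \sqrt{-114} = - 782 i \sqrt{114}$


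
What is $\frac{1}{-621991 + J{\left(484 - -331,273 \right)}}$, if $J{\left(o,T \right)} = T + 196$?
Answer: $- \frac{1}{621522} \approx -1.609 \cdot 10^{-6}$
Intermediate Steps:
$J{\left(o,T \right)} = 196 + T$
$\frac{1}{-621991 + J{\left(484 - -331,273 \right)}} = \frac{1}{-621991 + \left(196 + 273\right)} = \frac{1}{-621991 + 469} = \frac{1}{-621522} = - \frac{1}{621522}$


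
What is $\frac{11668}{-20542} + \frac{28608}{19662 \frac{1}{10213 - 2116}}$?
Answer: $\frac{396508202398}{33658067} \approx 11780.0$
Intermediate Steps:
$\frac{11668}{-20542} + \frac{28608}{19662 \frac{1}{10213 - 2116}} = 11668 \left(- \frac{1}{20542}\right) + \frac{28608}{19662 \cdot \frac{1}{8097}} = - \frac{5834}{10271} + \frac{28608}{19662 \cdot \frac{1}{8097}} = - \frac{5834}{10271} + \frac{28608}{\frac{6554}{2699}} = - \frac{5834}{10271} + 28608 \cdot \frac{2699}{6554} = - \frac{5834}{10271} + \frac{38606496}{3277} = \frac{396508202398}{33658067}$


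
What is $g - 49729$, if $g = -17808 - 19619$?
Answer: $-87156$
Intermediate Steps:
$g = -37427$
$g - 49729 = -37427 - 49729 = -87156$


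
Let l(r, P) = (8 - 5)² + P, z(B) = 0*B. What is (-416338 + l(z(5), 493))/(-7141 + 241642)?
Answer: -138612/78167 ≈ -1.7733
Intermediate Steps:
z(B) = 0
l(r, P) = 9 + P (l(r, P) = 3² + P = 9 + P)
(-416338 + l(z(5), 493))/(-7141 + 241642) = (-416338 + (9 + 493))/(-7141 + 241642) = (-416338 + 502)/234501 = -415836*1/234501 = -138612/78167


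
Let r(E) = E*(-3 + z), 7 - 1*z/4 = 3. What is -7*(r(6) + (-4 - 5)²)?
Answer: -1113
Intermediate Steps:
z = 16 (z = 28 - 4*3 = 28 - 12 = 16)
r(E) = 13*E (r(E) = E*(-3 + 16) = E*13 = 13*E)
-7*(r(6) + (-4 - 5)²) = -7*(13*6 + (-4 - 5)²) = -7*(78 + (-9)²) = -7*(78 + 81) = -7*159 = -1113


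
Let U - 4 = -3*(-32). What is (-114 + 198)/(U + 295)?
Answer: 84/395 ≈ 0.21266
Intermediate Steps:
U = 100 (U = 4 - 3*(-32) = 4 + 96 = 100)
(-114 + 198)/(U + 295) = (-114 + 198)/(100 + 295) = 84/395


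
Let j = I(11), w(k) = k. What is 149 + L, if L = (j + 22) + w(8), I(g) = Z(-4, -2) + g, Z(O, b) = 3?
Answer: 193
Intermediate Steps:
I(g) = 3 + g
j = 14 (j = 3 + 11 = 14)
L = 44 (L = (14 + 22) + 8 = 36 + 8 = 44)
149 + L = 149 + 44 = 193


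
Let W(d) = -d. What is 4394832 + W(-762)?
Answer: 4395594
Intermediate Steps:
4394832 + W(-762) = 4394832 - 1*(-762) = 4394832 + 762 = 4395594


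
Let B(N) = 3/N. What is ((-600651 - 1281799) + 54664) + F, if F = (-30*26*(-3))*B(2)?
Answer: -1824276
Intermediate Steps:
F = 3510 (F = (-30*26*(-3))*(3/2) = (-780*(-3))*(3*(½)) = 2340*(3/2) = 3510)
((-600651 - 1281799) + 54664) + F = ((-600651 - 1281799) + 54664) + 3510 = (-1882450 + 54664) + 3510 = -1827786 + 3510 = -1824276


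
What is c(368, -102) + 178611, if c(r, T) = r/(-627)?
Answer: 111988729/627 ≈ 1.7861e+5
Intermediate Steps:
c(r, T) = -r/627 (c(r, T) = r*(-1/627) = -r/627)
c(368, -102) + 178611 = -1/627*368 + 178611 = -368/627 + 178611 = 111988729/627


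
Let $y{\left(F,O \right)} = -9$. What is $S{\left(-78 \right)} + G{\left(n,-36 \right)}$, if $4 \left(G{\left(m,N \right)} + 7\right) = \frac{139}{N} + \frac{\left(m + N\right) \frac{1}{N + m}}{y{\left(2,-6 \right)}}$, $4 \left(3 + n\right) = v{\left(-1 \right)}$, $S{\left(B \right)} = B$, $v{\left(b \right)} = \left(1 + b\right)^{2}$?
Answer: $- \frac{12383}{144} \approx -85.993$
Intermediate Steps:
$n = -3$ ($n = -3 + \frac{\left(1 - 1\right)^{2}}{4} = -3 + \frac{0^{2}}{4} = -3 + \frac{1}{4} \cdot 0 = -3 + 0 = -3$)
$G{\left(m,N \right)} = - \frac{253}{36} + \frac{139}{4 N}$ ($G{\left(m,N \right)} = -7 + \frac{\frac{139}{N} + \frac{\left(m + N\right) \frac{1}{N + m}}{-9}}{4} = -7 + \frac{\frac{139}{N} + \frac{N + m}{N + m} \left(- \frac{1}{9}\right)}{4} = -7 + \frac{\frac{139}{N} + 1 \left(- \frac{1}{9}\right)}{4} = -7 + \frac{\frac{139}{N} - \frac{1}{9}}{4} = -7 + \frac{- \frac{1}{9} + \frac{139}{N}}{4} = -7 - \left(\frac{1}{36} - \frac{139}{4 N}\right) = - \frac{253}{36} + \frac{139}{4 N}$)
$S{\left(-78 \right)} + G{\left(n,-36 \right)} = -78 + \frac{1251 - -9108}{36 \left(-36\right)} = -78 + \frac{1}{36} \left(- \frac{1}{36}\right) \left(1251 + 9108\right) = -78 + \frac{1}{36} \left(- \frac{1}{36}\right) 10359 = -78 - \frac{1151}{144} = - \frac{12383}{144}$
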